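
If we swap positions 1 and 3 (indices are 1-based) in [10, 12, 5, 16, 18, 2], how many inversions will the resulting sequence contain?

6 inversions

Positions 1 and 3 hold 10 and 5; after swapping, the array is [5, 12, 10, 16, 18, 2].
Sweep left to right; for each value list the smaller values that follow it:
5: 1
12: 2
10: 1
16: 1
18: 1
2: 0
Sum: 1 + 2 + 1 + 1 + 1 + 0 = 6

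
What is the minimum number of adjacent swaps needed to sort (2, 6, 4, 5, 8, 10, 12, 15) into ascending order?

2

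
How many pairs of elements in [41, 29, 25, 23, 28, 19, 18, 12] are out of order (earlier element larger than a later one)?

There are 26 inversions.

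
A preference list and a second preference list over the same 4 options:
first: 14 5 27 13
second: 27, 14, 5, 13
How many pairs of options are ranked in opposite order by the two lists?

2 pairs

Assign each item its position (1..4) in the first ordering, then rewrite the second ordering as that position sequence:
positions: 14→1, 5→2, 27→3, 13→4
second ordering as positions: [3, 1, 2, 4]
Discordant pairs = inversions in this position sequence.
3: 1, 2 → 2
1: 0
2: 0
4: 0
Total: 2 + 0 + 0 + 0 = 2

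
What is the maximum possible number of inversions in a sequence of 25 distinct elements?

300 inversions

The maximum occurs when the array is in strictly decreasing order: every one of the C(25, 2) pairs is inverted.
C(25, 2) = 25·24/2 = 300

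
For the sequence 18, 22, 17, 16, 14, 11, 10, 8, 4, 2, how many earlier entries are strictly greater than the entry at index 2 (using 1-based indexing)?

0

The element at index 2 is 22.
Elements before it: 18
None of them are larger than 22.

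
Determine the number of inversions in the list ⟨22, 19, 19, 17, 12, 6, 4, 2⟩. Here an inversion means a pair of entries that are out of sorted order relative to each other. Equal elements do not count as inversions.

27 inversions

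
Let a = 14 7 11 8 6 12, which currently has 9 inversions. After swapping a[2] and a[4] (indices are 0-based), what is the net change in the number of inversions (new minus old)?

-3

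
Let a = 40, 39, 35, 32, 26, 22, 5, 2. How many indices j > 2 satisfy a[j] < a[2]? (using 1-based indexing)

The element at index 2 is 39.
Elements after it: 35, 32, 26, 22, 5, 2
Those smaller than 39: 35, 32, 26, 22, 5, 2

6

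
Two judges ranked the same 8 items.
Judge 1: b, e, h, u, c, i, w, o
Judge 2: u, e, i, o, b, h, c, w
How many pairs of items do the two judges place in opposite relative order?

Assign each item its position (1..8) in the first ordering, then rewrite the second ordering as that position sequence:
positions: b→1, e→2, h→3, u→4, c→5, i→6, w→7, o→8
second ordering as positions: [4, 2, 6, 8, 1, 3, 5, 7]
Discordant pairs = inversions in this position sequence.
4: 2, 1, 3 → 3
2: 1 → 1
6: 1, 3, 5 → 3
8: 1, 3, 5, 7 → 4
1: 0
3: 0
5: 0
7: 0
Total: 3 + 1 + 3 + 4 + 0 + 0 + 0 + 0 = 11

11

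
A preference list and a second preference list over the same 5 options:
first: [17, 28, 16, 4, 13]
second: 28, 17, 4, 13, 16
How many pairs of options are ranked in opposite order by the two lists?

Pairs: 3

Assign each item its position (1..5) in the first ordering, then rewrite the second ordering as that position sequence:
positions: 17→1, 28→2, 16→3, 4→4, 13→5
second ordering as positions: [2, 1, 4, 5, 3]
Discordant pairs = inversions in this position sequence.
2: 1 → 1
1: 0
4: 3 → 1
5: 3 → 1
3: 0
Total: 1 + 0 + 1 + 1 + 0 = 3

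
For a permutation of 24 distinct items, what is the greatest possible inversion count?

276 inversions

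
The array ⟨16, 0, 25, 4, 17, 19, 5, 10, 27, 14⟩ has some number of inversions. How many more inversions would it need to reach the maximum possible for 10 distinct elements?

27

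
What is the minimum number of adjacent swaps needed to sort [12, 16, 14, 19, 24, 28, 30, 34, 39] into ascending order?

Adjacent swaps: 1

The minimum number of adjacent swaps to sort an array equals its inversion count, since every such swap removes exactly one inversion.
Count inversions — for each element, later elements that are smaller:
12: none → 0
16: 14 → 1
14: none → 0
19: none → 0
24: none → 0
28: none → 0
30: none → 0
34: none → 0
39: none → 0
Total inversions: 0 + 1 + 0 + 0 + 0 + 0 + 0 + 0 + 0 = 1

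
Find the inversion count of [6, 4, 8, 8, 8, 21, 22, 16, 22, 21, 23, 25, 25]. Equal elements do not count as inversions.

Count, for each position, how many later elements it exceeds:
6: 1
4: 0
8: 0
8: 0
8: 0
21: 1
22: 2
16: 0
22: 1
21: 0
23: 0
25: 0
25: 0
Sum: 1 + 0 + 0 + 0 + 0 + 1 + 2 + 0 + 1 + 0 + 0 + 0 + 0 = 5

5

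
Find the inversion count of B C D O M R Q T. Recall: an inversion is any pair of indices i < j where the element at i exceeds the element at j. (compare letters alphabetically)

2

Sweep left to right; for each value list the smaller values that follow it:
B → none → 0
C → none → 0
D → none → 0
O → M → 1
M → none → 0
R → Q → 1
Q → none → 0
T → none → 0
Sum: 0 + 0 + 0 + 1 + 0 + 1 + 0 + 0 = 2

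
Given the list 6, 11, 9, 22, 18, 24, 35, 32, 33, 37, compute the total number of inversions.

Count, for each position, how many later elements it exceeds:
6: 0
11: 1
9: 0
22: 1
18: 0
24: 0
35: 2
32: 0
33: 0
37: 0
Sum: 0 + 1 + 0 + 1 + 0 + 0 + 2 + 0 + 0 + 0 = 4

4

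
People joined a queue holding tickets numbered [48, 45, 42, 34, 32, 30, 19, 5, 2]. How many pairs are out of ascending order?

36

Count, for each position, how many later elements it exceeds:
48: 8
45: 7
42: 6
34: 5
32: 4
30: 3
19: 2
5: 1
2: 0
Sum: 8 + 7 + 6 + 5 + 4 + 3 + 2 + 1 + 0 = 36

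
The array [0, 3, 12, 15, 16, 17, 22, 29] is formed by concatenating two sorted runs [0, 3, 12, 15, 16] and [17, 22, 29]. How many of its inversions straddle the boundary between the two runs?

Count, for every r in R, how many entries of L exceed r:
r = 17: none → 0
r = 22: none → 0
r = 29: none → 0
Cross-inversions: 0 + 0 + 0 = 0

0 cross-inversions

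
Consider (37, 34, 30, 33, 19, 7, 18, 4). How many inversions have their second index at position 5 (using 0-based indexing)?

The element at index 5 is 7.
Elements before it: 37, 34, 30, 33, 19
Those larger than 7: 37, 34, 30, 33, 19

5 such elements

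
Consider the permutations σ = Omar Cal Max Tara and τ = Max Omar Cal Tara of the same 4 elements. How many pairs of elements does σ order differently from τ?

2

Assign each item its position (1..4) in the first ordering, then rewrite the second ordering as that position sequence:
positions: Omar→1, Cal→2, Max→3, Tara→4
second ordering as positions: [3, 1, 2, 4]
Discordant pairs = inversions in this position sequence.
3: 1, 2 → 2
1: 0
2: 0
4: 0
Total: 2 + 0 + 0 + 0 = 2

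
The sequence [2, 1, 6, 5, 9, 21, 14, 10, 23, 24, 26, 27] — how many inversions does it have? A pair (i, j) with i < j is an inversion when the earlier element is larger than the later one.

5 out-of-order pairs

Sweep left to right; for each value list the smaller values that follow it:
2: 1
1: 0
6: 1
5: 0
9: 0
21: 2
14: 1
10: 0
23: 0
24: 0
26: 0
27: 0
Sum: 1 + 0 + 1 + 0 + 0 + 2 + 1 + 0 + 0 + 0 + 0 + 0 = 5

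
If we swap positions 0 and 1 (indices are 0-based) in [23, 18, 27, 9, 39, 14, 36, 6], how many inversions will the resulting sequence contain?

Positions 0 and 1 hold 23 and 18; after swapping, the array is [18, 23, 27, 9, 39, 14, 36, 6].
Element-by-element contributions:
18 → 9, 14, 6 → 3
23 → 9, 14, 6 → 3
27 → 9, 14, 6 → 3
9 → 6 → 1
39 → 14, 36, 6 → 3
14 → 6 → 1
36 → 6 → 1
6 → none → 0
Sum: 3 + 3 + 3 + 1 + 3 + 1 + 1 + 0 = 15

15 inversions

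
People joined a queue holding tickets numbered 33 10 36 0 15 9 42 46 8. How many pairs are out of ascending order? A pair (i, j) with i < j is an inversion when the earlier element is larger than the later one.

For each element, count later entries that are smaller:
33: 5
10: 3
36: 4
0: 0
15: 2
9: 1
42: 1
46: 1
8: 0
Sum: 5 + 3 + 4 + 0 + 2 + 1 + 1 + 1 + 0 = 17

17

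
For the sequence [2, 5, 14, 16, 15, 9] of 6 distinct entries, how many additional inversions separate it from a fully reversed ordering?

Maximum inversions for 6 distinct elements is C(6, 2) = 6·5/2 = 15.
Current inversions — for each element, count later smaller elements:
2: 0
5: 0
14: 1
16: 2
15: 1
9: 0
Current total: 0 + 0 + 1 + 2 + 1 + 0 = 4
Shortfall: 15 − 4 = 11

11 inversions short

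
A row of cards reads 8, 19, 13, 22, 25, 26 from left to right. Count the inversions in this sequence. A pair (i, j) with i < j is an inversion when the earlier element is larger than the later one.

Listing every pair i<j with a[i]>a[j] (using 0-based positions):
(1,2): 19 > 13
That's 1 pair.

There is 1 inversion.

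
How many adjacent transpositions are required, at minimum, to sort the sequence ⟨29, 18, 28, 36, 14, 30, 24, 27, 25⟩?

Minimum adjacent swaps = number of inversions (each swap of adjacent out-of-order elements removes one inversion and no swap can remove more).
Count inversions — for each element, later elements that are smaller:
29: 18, 28, 14, 24, 27, 25 → 6
18: 14 → 1
28: 14, 24, 27, 25 → 4
36: 14, 30, 24, 27, 25 → 5
14: none → 0
30: 24, 27, 25 → 3
24: none → 0
27: 25 → 1
25: none → 0
Total inversions: 6 + 1 + 4 + 5 + 0 + 3 + 0 + 1 + 0 = 20

20 swaps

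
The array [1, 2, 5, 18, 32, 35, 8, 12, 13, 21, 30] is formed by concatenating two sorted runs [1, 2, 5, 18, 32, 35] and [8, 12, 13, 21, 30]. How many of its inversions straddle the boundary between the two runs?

For each element r of the right run, count left-run elements greater than r:
r = 8: 18, 32, 35 → 3
r = 12: 18, 32, 35 → 3
r = 13: 18, 32, 35 → 3
r = 21: 32, 35 → 2
r = 30: 32, 35 → 2
Cross-inversions: 3 + 3 + 3 + 2 + 2 = 13

13 cross-inversions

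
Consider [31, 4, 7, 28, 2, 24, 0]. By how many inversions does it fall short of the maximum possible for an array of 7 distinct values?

Maximum inversions for 7 distinct elements is C(7, 2) = 7·6/2 = 21.
Current inversions — for each element, count later smaller elements:
31: 6
4: 2
7: 2
28: 3
2: 1
24: 1
0: 0
Current total: 6 + 2 + 2 + 3 + 1 + 1 + 0 = 15
Shortfall: 21 − 15 = 6

6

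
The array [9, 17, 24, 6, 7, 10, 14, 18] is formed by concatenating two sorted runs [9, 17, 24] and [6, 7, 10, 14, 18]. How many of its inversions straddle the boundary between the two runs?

11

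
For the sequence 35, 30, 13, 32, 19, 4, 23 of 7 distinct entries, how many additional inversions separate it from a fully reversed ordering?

Maximum inversions for 7 distinct elements is C(7, 2) = 7·6/2 = 21.
Current inversions — for each element, count later smaller elements:
35: 6
30: 4
13: 1
32: 3
19: 1
4: 0
23: 0
Current total: 6 + 4 + 1 + 3 + 1 + 0 + 0 = 15
Shortfall: 21 − 15 = 6

6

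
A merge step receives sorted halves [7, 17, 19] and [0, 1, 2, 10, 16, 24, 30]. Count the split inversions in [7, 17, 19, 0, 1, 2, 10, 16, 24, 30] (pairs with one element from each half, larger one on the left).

13

Take each right-half value and tally the left-half values above it:
r = 0: 7, 17, 19 → 3
r = 1: 7, 17, 19 → 3
r = 2: 7, 17, 19 → 3
r = 10: 17, 19 → 2
r = 16: 17, 19 → 2
r = 24: none → 0
r = 30: none → 0
Cross-inversions: 3 + 3 + 3 + 2 + 2 + 0 + 0 = 13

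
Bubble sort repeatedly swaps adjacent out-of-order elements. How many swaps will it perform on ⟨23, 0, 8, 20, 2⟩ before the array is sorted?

Minimum adjacent swaps = number of inversions (each swap of adjacent out-of-order elements removes one inversion and no swap can remove more).
Count inversions — for each element, later elements that are smaller:
23: 0, 8, 20, 2 → 4
0: none → 0
8: 2 → 1
20: 2 → 1
2: none → 0
Total inversions: 4 + 0 + 1 + 1 + 0 = 6

6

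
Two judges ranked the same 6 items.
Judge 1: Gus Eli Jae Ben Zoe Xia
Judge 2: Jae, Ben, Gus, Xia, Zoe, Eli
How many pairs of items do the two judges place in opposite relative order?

7 discordant pairs

Assign each item its position (1..6) in the first ordering, then rewrite the second ordering as that position sequence:
positions: Gus→1, Eli→2, Jae→3, Ben→4, Zoe→5, Xia→6
second ordering as positions: [3, 4, 1, 6, 5, 2]
Discordant pairs = inversions in this position sequence.
3: 1, 2 → 2
4: 1, 2 → 2
1: 0
6: 5, 2 → 2
5: 2 → 1
2: 0
Total: 2 + 2 + 0 + 2 + 1 + 0 = 7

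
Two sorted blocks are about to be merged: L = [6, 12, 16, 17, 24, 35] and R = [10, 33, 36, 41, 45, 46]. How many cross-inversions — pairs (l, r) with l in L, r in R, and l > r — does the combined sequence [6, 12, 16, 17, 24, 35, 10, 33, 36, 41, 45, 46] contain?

For each element r of the right run, count left-run elements greater than r:
r = 10: 12, 16, 17, 24, 35 → 5
r = 33: 35 → 1
r = 36: none → 0
r = 41: none → 0
r = 45: none → 0
r = 46: none → 0
Cross-inversions: 5 + 1 + 0 + 0 + 0 + 0 = 6

Split inversions: 6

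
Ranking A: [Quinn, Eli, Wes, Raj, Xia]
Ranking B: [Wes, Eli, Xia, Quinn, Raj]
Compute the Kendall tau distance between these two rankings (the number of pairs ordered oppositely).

Assign each item its position (1..5) in the first ordering, then rewrite the second ordering as that position sequence:
positions: Quinn→1, Eli→2, Wes→3, Raj→4, Xia→5
second ordering as positions: [3, 2, 5, 1, 4]
Discordant pairs = inversions in this position sequence.
3: 2, 1 → 2
2: 1 → 1
5: 1, 4 → 2
1: 0
4: 0
Total: 2 + 1 + 2 + 0 + 0 = 5

There are 5 discordant pairs.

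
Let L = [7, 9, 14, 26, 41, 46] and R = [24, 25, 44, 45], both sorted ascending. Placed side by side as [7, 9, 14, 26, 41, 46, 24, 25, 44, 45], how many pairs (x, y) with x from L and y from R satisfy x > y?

Count, for every r in R, how many entries of L exceed r:
r = 24: 26, 41, 46 → 3
r = 25: 26, 41, 46 → 3
r = 44: 46 → 1
r = 45: 46 → 1
Cross-inversions: 3 + 3 + 1 + 1 = 8

8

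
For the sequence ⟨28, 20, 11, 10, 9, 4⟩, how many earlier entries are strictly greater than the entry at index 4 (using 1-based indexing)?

3 such elements

The element at index 4 is 10.
Elements before it: 28, 20, 11
Those larger than 10: 28, 20, 11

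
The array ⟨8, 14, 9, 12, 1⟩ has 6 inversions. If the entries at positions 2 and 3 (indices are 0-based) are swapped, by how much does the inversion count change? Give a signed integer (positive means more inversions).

+1

Positions 2 and 3 hold 9 and 12; after swapping, the array is [8, 14, 12, 9, 1].
Element-by-element contributions:
8 → 1 → 1
14 → 12, 9, 1 → 3
12 → 9, 1 → 2
9 → 1 → 1
1 → none → 0
Sum: 1 + 3 + 2 + 1 + 0 = 7
Change: 7 − 6 = +1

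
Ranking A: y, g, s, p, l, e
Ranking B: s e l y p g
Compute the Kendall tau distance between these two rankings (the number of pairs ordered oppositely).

Discordant pairs: 10

Assign each item its position (1..6) in the first ordering, then rewrite the second ordering as that position sequence:
positions: y→1, g→2, s→3, p→4, l→5, e→6
second ordering as positions: [3, 6, 5, 1, 4, 2]
Discordant pairs = inversions in this position sequence.
3: 1, 2 → 2
6: 5, 1, 4, 2 → 4
5: 1, 4, 2 → 3
1: 0
4: 2 → 1
2: 0
Total: 2 + 4 + 3 + 0 + 1 + 0 = 10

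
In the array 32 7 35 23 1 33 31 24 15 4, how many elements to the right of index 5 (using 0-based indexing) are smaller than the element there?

4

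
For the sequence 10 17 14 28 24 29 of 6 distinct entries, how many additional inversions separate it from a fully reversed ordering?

Maximum inversions for 6 distinct elements is C(6, 2) = 6·5/2 = 15.
Current inversions — for each element, count later smaller elements:
10: 0
17: 1
14: 0
28: 1
24: 0
29: 0
Current total: 0 + 1 + 0 + 1 + 0 + 0 = 2
Shortfall: 15 − 2 = 13

13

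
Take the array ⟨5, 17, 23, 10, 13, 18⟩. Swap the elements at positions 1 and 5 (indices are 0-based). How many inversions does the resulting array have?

Positions 1 and 5 hold 17 and 18; after swapping, the array is [5, 18, 23, 10, 13, 17].
Sweep left to right; for each value list the smaller values that follow it:
5: 0
18: 3
23: 3
10: 0
13: 0
17: 0
Sum: 0 + 3 + 3 + 0 + 0 + 0 = 6

6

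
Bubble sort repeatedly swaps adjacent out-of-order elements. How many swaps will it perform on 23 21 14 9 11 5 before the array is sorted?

Adjacent swaps: 14

Minimum adjacent swaps = number of inversions (each swap of adjacent out-of-order elements removes one inversion and no swap can remove more).
Count inversions — for each element, later elements that are smaller:
23: 21, 14, 9, 11, 5 → 5
21: 14, 9, 11, 5 → 4
14: 9, 11, 5 → 3
9: 5 → 1
11: 5 → 1
5: none → 0
Total inversions: 5 + 4 + 3 + 1 + 1 + 0 = 14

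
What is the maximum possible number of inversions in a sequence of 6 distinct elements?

15

A reversed (strictly descending) arrangement makes every pair an inversion, giving C(6, 2) inversions.
C(6, 2) = 6·5/2 = 15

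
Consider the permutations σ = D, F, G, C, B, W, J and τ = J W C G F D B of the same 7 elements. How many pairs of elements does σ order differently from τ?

17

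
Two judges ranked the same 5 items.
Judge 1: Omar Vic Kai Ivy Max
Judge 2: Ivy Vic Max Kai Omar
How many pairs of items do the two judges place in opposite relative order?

7 discordant pairs

Assign each item its position (1..5) in the first ordering, then rewrite the second ordering as that position sequence:
positions: Omar→1, Vic→2, Kai→3, Ivy→4, Max→5
second ordering as positions: [4, 2, 5, 3, 1]
Discordant pairs = inversions in this position sequence.
4: 2, 3, 1 → 3
2: 1 → 1
5: 3, 1 → 2
3: 1 → 1
1: 0
Total: 3 + 1 + 2 + 1 + 0 = 7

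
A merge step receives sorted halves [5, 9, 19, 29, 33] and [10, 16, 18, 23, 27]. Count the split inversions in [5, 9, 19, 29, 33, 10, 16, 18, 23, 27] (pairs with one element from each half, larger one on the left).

13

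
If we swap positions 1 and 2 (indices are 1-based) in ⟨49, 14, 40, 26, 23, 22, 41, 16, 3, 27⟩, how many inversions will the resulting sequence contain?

28 inversions

Positions 1 and 2 hold 49 and 14; after swapping, the array is [14, 49, 40, 26, 23, 22, 41, 16, 3, 27].
Count, for each position, how many later elements it exceeds:
14 → 3 → 1
49 → 40, 26, 23, 22, 41, 16, 3, 27 → 8
40 → 26, 23, 22, 16, 3, 27 → 6
26 → 23, 22, 16, 3 → 4
23 → 22, 16, 3 → 3
22 → 16, 3 → 2
41 → 16, 3, 27 → 3
16 → 3 → 1
3 → none → 0
27 → none → 0
Sum: 1 + 8 + 6 + 4 + 3 + 2 + 3 + 1 + 0 + 0 = 28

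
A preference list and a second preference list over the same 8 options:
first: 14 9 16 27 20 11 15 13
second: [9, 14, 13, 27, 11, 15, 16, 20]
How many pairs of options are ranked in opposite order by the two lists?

Assign each item its position (1..8) in the first ordering, then rewrite the second ordering as that position sequence:
positions: 14→1, 9→2, 16→3, 27→4, 20→5, 11→6, 15→7, 13→8
second ordering as positions: [2, 1, 8, 4, 6, 7, 3, 5]
Discordant pairs = inversions in this position sequence.
2: 1 → 1
1: 0
8: 4, 6, 7, 3, 5 → 5
4: 3 → 1
6: 3, 5 → 2
7: 3, 5 → 2
3: 0
5: 0
Total: 1 + 0 + 5 + 1 + 2 + 2 + 0 + 0 = 11

11 pairs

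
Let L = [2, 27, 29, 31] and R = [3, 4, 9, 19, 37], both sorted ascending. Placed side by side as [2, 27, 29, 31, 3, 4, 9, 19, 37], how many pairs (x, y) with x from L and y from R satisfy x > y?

For each element r of the right run, count left-run elements greater than r:
r = 3: 27, 29, 31 → 3
r = 4: 27, 29, 31 → 3
r = 9: 27, 29, 31 → 3
r = 19: 27, 29, 31 → 3
r = 37: none → 0
Cross-inversions: 3 + 3 + 3 + 3 + 0 = 12

Split inversions: 12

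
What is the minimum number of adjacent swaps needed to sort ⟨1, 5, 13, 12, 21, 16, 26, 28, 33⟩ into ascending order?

Each adjacent swap fixes exactly one inversion, so the minimum swap count equals the number of inversions.
Count inversions — for each element, later elements that are smaller:
1: none → 0
5: none → 0
13: 12 → 1
12: none → 0
21: 16 → 1
16: none → 0
26: none → 0
28: none → 0
33: none → 0
Total inversions: 0 + 0 + 1 + 0 + 1 + 0 + 0 + 0 + 0 = 2

2 adjacent swaps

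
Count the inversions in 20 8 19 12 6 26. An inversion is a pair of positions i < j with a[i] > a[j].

Listing every pair i<j with a[i]>a[j] (using 1-based positions):
(1,2): 20 > 8
(1,3): 20 > 19
(1,4): 20 > 12
(1,5): 20 > 6
(2,5): 8 > 6
(3,4): 19 > 12
(3,5): 19 > 6
(4,5): 12 > 6
That's 8 pairs.

8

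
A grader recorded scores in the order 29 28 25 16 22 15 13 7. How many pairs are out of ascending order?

Out-of-order pairs: 27

Count, for each position, how many later elements it exceeds:
29 → 28, 25, 16, 22, 15, 13, 7 → 7
28 → 25, 16, 22, 15, 13, 7 → 6
25 → 16, 22, 15, 13, 7 → 5
16 → 15, 13, 7 → 3
22 → 15, 13, 7 → 3
15 → 13, 7 → 2
13 → 7 → 1
7 → none → 0
Sum: 7 + 6 + 5 + 3 + 3 + 2 + 1 + 0 = 27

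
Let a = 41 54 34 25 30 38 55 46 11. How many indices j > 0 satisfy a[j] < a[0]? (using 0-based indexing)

5 such elements

The element at index 0 is 41.
Elements after it: 54, 34, 25, 30, 38, 55, 46, 11
Those smaller than 41: 34, 25, 30, 38, 11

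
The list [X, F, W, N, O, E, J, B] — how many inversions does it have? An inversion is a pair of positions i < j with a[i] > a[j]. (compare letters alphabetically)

Element-by-element contributions:
X: 7
F: 2
W: 5
N: 3
O: 3
E: 1
J: 1
B: 0
Sum: 7 + 2 + 5 + 3 + 3 + 1 + 1 + 0 = 22

Inversions: 22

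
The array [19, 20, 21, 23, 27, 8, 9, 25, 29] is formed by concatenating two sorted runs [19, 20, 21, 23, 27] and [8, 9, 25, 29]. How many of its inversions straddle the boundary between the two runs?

Count, for every r in R, how many entries of L exceed r:
r = 8: 19, 20, 21, 23, 27 → 5
r = 9: 19, 20, 21, 23, 27 → 5
r = 25: 27 → 1
r = 29: none → 0
Cross-inversions: 5 + 5 + 1 + 0 = 11

11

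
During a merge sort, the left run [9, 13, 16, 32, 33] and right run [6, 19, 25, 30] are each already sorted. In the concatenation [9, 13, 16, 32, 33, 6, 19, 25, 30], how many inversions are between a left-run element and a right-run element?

For each element r of the right run, count left-run elements greater than r:
r = 6: 9, 13, 16, 32, 33 → 5
r = 19: 32, 33 → 2
r = 25: 32, 33 → 2
r = 30: 32, 33 → 2
Cross-inversions: 5 + 2 + 2 + 2 = 11

11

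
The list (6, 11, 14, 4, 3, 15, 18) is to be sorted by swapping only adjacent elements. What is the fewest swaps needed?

Minimum adjacent swaps = number of inversions (each swap of adjacent out-of-order elements removes one inversion and no swap can remove more).
Count inversions — for each element, later elements that are smaller:
6: 4, 3 → 2
11: 4, 3 → 2
14: 4, 3 → 2
4: 3 → 1
3: none → 0
15: none → 0
18: none → 0
Total inversions: 2 + 2 + 2 + 1 + 0 + 0 + 0 = 7

7 swaps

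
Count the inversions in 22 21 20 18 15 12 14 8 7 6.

Element-by-element contributions:
22: 9
21: 8
20: 7
18: 6
15: 5
12: 3
14: 3
8: 2
7: 1
6: 0
Sum: 9 + 8 + 7 + 6 + 5 + 3 + 3 + 2 + 1 + 0 = 44

44 inversions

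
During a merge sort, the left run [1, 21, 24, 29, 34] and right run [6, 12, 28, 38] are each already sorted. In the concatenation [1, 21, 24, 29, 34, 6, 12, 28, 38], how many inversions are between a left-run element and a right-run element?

For each element r of the right run, count left-run elements greater than r:
r = 6: 21, 24, 29, 34 → 4
r = 12: 21, 24, 29, 34 → 4
r = 28: 29, 34 → 2
r = 38: none → 0
Cross-inversions: 4 + 4 + 2 + 0 = 10

10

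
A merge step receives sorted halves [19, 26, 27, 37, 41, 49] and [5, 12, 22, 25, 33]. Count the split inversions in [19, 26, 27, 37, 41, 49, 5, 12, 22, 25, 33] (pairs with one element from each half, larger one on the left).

25 split inversions

For each element r of the right run, count left-run elements greater than r:
r = 5: 19, 26, 27, 37, 41, 49 → 6
r = 12: 19, 26, 27, 37, 41, 49 → 6
r = 22: 26, 27, 37, 41, 49 → 5
r = 25: 26, 27, 37, 41, 49 → 5
r = 33: 37, 41, 49 → 3
Cross-inversions: 6 + 6 + 5 + 5 + 3 = 25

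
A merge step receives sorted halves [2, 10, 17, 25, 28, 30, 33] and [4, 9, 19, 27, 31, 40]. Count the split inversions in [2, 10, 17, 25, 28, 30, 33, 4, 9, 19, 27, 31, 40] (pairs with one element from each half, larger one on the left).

20

For each element r of the right run, count left-run elements greater than r:
r = 4: 10, 17, 25, 28, 30, 33 → 6
r = 9: 10, 17, 25, 28, 30, 33 → 6
r = 19: 25, 28, 30, 33 → 4
r = 27: 28, 30, 33 → 3
r = 31: 33 → 1
r = 40: none → 0
Cross-inversions: 6 + 6 + 4 + 3 + 1 + 0 = 20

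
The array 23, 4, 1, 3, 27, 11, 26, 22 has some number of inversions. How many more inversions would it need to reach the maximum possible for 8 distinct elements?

Maximum inversions for 8 distinct elements is C(8, 2) = 8·7/2 = 28.
Current inversions — for each element, count later smaller elements:
23: 5
4: 2
1: 0
3: 0
27: 3
11: 0
26: 1
22: 0
Current total: 5 + 2 + 0 + 0 + 3 + 0 + 1 + 0 = 11
Shortfall: 28 − 11 = 17

17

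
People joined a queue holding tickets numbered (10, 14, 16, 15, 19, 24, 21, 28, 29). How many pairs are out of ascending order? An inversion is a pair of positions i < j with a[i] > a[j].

There are 2 inversions.

Element-by-element contributions:
10 → none → 0
14 → none → 0
16 → 15 → 1
15 → none → 0
19 → none → 0
24 → 21 → 1
21 → none → 0
28 → none → 0
29 → none → 0
Sum: 0 + 0 + 1 + 0 + 0 + 1 + 0 + 0 + 0 = 2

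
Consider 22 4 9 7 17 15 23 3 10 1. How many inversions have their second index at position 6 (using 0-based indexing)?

0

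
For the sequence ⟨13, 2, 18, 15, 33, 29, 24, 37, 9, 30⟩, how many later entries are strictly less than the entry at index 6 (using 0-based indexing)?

The element at index 6 is 24.
Elements after it: 37, 9, 30
Those smaller than 24: 9

1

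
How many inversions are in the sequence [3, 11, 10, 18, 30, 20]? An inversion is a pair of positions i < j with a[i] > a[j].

Listing every pair i<j with a[i]>a[j] (using 0-based positions):
(1,2): 11 > 10
(4,5): 30 > 20
That's 2 pairs.

Inversions: 2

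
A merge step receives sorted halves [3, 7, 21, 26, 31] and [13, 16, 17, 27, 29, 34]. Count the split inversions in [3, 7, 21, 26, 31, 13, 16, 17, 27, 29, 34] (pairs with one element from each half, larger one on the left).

11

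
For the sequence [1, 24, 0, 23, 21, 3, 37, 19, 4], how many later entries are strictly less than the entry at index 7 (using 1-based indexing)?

The element at index 7 is 37.
Elements after it: 19, 4
Those smaller than 37: 19, 4

2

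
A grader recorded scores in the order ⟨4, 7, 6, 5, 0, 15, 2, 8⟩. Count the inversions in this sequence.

Count, for each position, how many later elements it exceeds:
4: 2
7: 4
6: 3
5: 2
0: 0
15: 2
2: 0
8: 0
Sum: 2 + 4 + 3 + 2 + 0 + 2 + 0 + 0 = 13

13 inversions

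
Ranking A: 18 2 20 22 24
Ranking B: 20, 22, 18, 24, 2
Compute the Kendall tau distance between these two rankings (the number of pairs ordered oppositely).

Assign each item its position (1..5) in the first ordering, then rewrite the second ordering as that position sequence:
positions: 18→1, 2→2, 20→3, 22→4, 24→5
second ordering as positions: [3, 4, 1, 5, 2]
Discordant pairs = inversions in this position sequence.
3: 1, 2 → 2
4: 1, 2 → 2
1: 0
5: 2 → 1
2: 0
Total: 2 + 2 + 0 + 1 + 0 = 5

5 discordant pairs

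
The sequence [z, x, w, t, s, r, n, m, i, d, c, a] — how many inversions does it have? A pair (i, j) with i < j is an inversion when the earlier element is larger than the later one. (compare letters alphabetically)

Sweep left to right; for each value list the smaller values that follow it:
z → x, w, t, s, r, n, m, i, d, c, a → 11
x → w, t, s, r, n, m, i, d, c, a → 10
w → t, s, r, n, m, i, d, c, a → 9
t → s, r, n, m, i, d, c, a → 8
s → r, n, m, i, d, c, a → 7
r → n, m, i, d, c, a → 6
n → m, i, d, c, a → 5
m → i, d, c, a → 4
i → d, c, a → 3
d → c, a → 2
c → a → 1
a → none → 0
Sum: 11 + 10 + 9 + 8 + 7 + 6 + 5 + 4 + 3 + 2 + 1 + 0 = 66

66 inversions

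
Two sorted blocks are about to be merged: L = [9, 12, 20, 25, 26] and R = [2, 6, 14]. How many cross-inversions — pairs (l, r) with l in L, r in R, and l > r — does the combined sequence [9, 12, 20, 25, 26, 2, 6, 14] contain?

13 cross-inversions

For each element r of the right run, count left-run elements greater than r:
r = 2: 9, 12, 20, 25, 26 → 5
r = 6: 9, 12, 20, 25, 26 → 5
r = 14: 20, 25, 26 → 3
Cross-inversions: 5 + 5 + 3 = 13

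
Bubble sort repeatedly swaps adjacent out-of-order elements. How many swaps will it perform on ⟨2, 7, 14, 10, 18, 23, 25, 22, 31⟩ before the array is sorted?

3

The minimum number of adjacent swaps to sort an array equals its inversion count, since every such swap removes exactly one inversion.
Count inversions — for each element, later elements that are smaller:
2: none → 0
7: none → 0
14: 10 → 1
10: none → 0
18: none → 0
23: 22 → 1
25: 22 → 1
22: none → 0
31: none → 0
Total inversions: 0 + 0 + 1 + 0 + 0 + 1 + 1 + 0 + 0 = 3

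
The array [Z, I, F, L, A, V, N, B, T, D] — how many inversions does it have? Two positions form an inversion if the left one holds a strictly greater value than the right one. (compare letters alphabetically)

Inversions: 26

For each element, count later entries that are smaller:
Z → I, F, L, A, V, N, B, T, D → 9
I → F, A, B, D → 4
F → A, B, D → 3
L → A, B, D → 3
A → none → 0
V → N, B, T, D → 4
N → B, D → 2
B → none → 0
T → D → 1
D → none → 0
Sum: 9 + 4 + 3 + 3 + 0 + 4 + 2 + 0 + 1 + 0 = 26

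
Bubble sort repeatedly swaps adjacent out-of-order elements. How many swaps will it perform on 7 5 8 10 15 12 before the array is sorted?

Minimum adjacent swaps = number of inversions (each swap of adjacent out-of-order elements removes one inversion and no swap can remove more).
Count inversions — for each element, later elements that are smaller:
7: 5 → 1
5: none → 0
8: none → 0
10: none → 0
15: 12 → 1
12: none → 0
Total inversions: 1 + 0 + 0 + 0 + 1 + 0 = 2

2 adjacent swaps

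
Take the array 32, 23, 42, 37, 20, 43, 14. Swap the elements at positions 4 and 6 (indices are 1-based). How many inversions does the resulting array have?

13 inversions

Positions 4 and 6 hold 37 and 43; after swapping, the array is [32, 23, 42, 43, 20, 37, 14].
Element-by-element contributions:
32 → 23, 20, 14 → 3
23 → 20, 14 → 2
42 → 20, 37, 14 → 3
43 → 20, 37, 14 → 3
20 → 14 → 1
37 → 14 → 1
14 → none → 0
Sum: 3 + 2 + 3 + 3 + 1 + 1 + 0 = 13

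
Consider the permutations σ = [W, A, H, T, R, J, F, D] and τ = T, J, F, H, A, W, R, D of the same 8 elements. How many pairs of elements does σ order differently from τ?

There are 14 discordant pairs.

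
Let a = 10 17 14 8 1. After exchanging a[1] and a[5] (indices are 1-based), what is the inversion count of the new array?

Inversions: 5

Positions 1 and 5 hold 10 and 1; after swapping, the array is [1, 17, 14, 8, 10].
Count, for each position, how many later elements it exceeds:
1: 0
17: 3
14: 2
8: 0
10: 0
Sum: 0 + 3 + 2 + 0 + 0 = 5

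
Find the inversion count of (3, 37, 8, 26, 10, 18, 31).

7

Inversion pairs (indices are 0-based):
(1,2): 37 > 8
(1,3): 37 > 26
(1,4): 37 > 10
(1,5): 37 > 18
(1,6): 37 > 31
(3,4): 26 > 10
(3,5): 26 > 18
That's 7 pairs.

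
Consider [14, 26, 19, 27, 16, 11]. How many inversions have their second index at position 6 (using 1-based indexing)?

5

The element at index 6 is 11.
Elements before it: 14, 26, 19, 27, 16
Those larger than 11: 14, 26, 19, 27, 16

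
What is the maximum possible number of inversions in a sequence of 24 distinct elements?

The maximum occurs when the array is in strictly decreasing order: every one of the C(24, 2) pairs is inverted.
C(24, 2) = 24·23/2 = 276

There are 276 inversions.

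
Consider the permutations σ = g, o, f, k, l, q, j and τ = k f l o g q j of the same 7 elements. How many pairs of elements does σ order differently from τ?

8

Assign each item its position (1..7) in the first ordering, then rewrite the second ordering as that position sequence:
positions: g→1, o→2, f→3, k→4, l→5, q→6, j→7
second ordering as positions: [4, 3, 5, 2, 1, 6, 7]
Discordant pairs = inversions in this position sequence.
4: 3, 2, 1 → 3
3: 2, 1 → 2
5: 2, 1 → 2
2: 1 → 1
1: 0
6: 0
7: 0
Total: 3 + 2 + 2 + 1 + 0 + 0 + 0 = 8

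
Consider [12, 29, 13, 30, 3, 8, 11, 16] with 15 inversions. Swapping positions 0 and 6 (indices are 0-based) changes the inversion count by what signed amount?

-1

Positions 0 and 6 hold 12 and 11; after swapping, the array is [11, 29, 13, 30, 3, 8, 12, 16].
Element-by-element contributions:
11 → 3, 8 → 2
29 → 13, 3, 8, 12, 16 → 5
13 → 3, 8, 12 → 3
30 → 3, 8, 12, 16 → 4
3 → none → 0
8 → none → 0
12 → none → 0
16 → none → 0
Sum: 2 + 5 + 3 + 4 + 0 + 0 + 0 + 0 = 14
Change: 14 − 15 = -1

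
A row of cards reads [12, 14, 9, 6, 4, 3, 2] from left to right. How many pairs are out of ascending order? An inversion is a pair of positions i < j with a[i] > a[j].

20 inversions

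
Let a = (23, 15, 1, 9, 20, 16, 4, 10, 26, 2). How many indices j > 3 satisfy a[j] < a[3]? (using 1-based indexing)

The element at index 3 is 1.
Elements after it: 9, 20, 16, 4, 10, 26, 2
None of them are smaller than 1.

0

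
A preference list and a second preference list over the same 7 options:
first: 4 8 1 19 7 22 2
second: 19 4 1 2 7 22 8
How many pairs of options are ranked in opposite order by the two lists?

9 pairs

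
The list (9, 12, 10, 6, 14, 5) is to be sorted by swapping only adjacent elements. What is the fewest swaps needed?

Each adjacent swap fixes exactly one inversion, so the minimum swap count equals the number of inversions.
Count inversions — for each element, later elements that are smaller:
9: 6, 5 → 2
12: 10, 6, 5 → 3
10: 6, 5 → 2
6: 5 → 1
14: 5 → 1
5: none → 0
Total inversions: 2 + 3 + 2 + 1 + 1 + 0 = 9

9 adjacent swaps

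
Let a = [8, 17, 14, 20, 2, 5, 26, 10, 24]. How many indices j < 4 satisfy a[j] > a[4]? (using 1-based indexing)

The element at index 4 is 20.
Elements before it: 8, 17, 14
None of them are larger than 20.

0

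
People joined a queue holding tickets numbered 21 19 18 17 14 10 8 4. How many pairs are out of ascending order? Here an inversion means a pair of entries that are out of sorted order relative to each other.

For each element, count later entries that are smaller:
21: 7
19: 6
18: 5
17: 4
14: 3
10: 2
8: 1
4: 0
Sum: 7 + 6 + 5 + 4 + 3 + 2 + 1 + 0 = 28

28 inversions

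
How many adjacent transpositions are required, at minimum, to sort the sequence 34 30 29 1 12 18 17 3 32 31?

25

The minimum number of adjacent swaps to sort an array equals its inversion count, since every such swap removes exactly one inversion.
Count inversions — for each element, later elements that are smaller:
34: 30, 29, 1, 12, 18, 17, 3, 32, 31 → 9
30: 29, 1, 12, 18, 17, 3 → 6
29: 1, 12, 18, 17, 3 → 5
1: none → 0
12: 3 → 1
18: 17, 3 → 2
17: 3 → 1
3: none → 0
32: 31 → 1
31: none → 0
Total inversions: 9 + 6 + 5 + 0 + 1 + 2 + 1 + 0 + 1 + 0 = 25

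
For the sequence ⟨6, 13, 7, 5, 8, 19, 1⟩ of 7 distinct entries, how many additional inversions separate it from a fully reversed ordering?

Maximum inversions for 7 distinct elements is C(7, 2) = 7·6/2 = 21.
Current inversions — for each element, count later smaller elements:
6: 2
13: 4
7: 2
5: 1
8: 1
19: 1
1: 0
Current total: 2 + 4 + 2 + 1 + 1 + 1 + 0 = 11
Shortfall: 21 − 11 = 10

10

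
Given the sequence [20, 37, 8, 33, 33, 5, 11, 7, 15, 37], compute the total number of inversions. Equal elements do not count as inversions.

Element-by-element contributions:
20 → 8, 5, 11, 7, 15 → 5
37 → 8, 33, 33, 5, 11, 7, 15 → 7
8 → 5, 7 → 2
33 → 5, 11, 7, 15 → 4
33 → 5, 11, 7, 15 → 4
5 → none → 0
11 → 7 → 1
7 → none → 0
15 → none → 0
37 → none → 0
Sum: 5 + 7 + 2 + 4 + 4 + 0 + 1 + 0 + 0 + 0 = 23

23 out-of-order pairs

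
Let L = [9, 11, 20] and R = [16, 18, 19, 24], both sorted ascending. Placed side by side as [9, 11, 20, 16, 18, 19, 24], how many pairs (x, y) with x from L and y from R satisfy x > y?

Take each right-half value and tally the left-half values above it:
r = 16: 20 → 1
r = 18: 20 → 1
r = 19: 20 → 1
r = 24: none → 0
Cross-inversions: 1 + 1 + 1 + 0 = 3

3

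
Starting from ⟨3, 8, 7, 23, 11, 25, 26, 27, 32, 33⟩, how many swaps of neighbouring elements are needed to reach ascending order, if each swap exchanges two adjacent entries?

Each adjacent swap fixes exactly one inversion, so the minimum swap count equals the number of inversions.
Count inversions — for each element, later elements that are smaller:
3: none → 0
8: 7 → 1
7: none → 0
23: 11 → 1
11: none → 0
25: none → 0
26: none → 0
27: none → 0
32: none → 0
33: none → 0
Total inversions: 0 + 1 + 0 + 1 + 0 + 0 + 0 + 0 + 0 + 0 = 2

2 swaps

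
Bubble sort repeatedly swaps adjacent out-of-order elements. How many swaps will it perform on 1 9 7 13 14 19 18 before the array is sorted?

The minimum number of adjacent swaps to sort an array equals its inversion count, since every such swap removes exactly one inversion.
Count inversions — for each element, later elements that are smaller:
1: none → 0
9: 7 → 1
7: none → 0
13: none → 0
14: none → 0
19: 18 → 1
18: none → 0
Total inversions: 0 + 1 + 0 + 0 + 0 + 1 + 0 = 2

2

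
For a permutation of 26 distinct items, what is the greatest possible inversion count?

The maximum occurs when the array is in strictly decreasing order: every one of the C(26, 2) pairs is inverted.
C(26, 2) = 26·25/2 = 325

325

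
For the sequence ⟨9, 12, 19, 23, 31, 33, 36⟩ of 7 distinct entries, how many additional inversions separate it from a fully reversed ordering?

21

Maximum inversions for 7 distinct elements is C(7, 2) = 7·6/2 = 21.
Current inversions — for each element, count later smaller elements:
9: 0
12: 0
19: 0
23: 0
31: 0
33: 0
36: 0
Current total: 0 + 0 + 0 + 0 + 0 + 0 + 0 = 0
Shortfall: 21 − 0 = 21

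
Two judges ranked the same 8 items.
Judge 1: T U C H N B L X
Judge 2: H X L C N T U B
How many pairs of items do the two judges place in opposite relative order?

18

Assign each item its position (1..8) in the first ordering, then rewrite the second ordering as that position sequence:
positions: T→1, U→2, C→3, H→4, N→5, B→6, L→7, X→8
second ordering as positions: [4, 8, 7, 3, 5, 1, 2, 6]
Discordant pairs = inversions in this position sequence.
4: 3, 1, 2 → 3
8: 7, 3, 5, 1, 2, 6 → 6
7: 3, 5, 1, 2, 6 → 5
3: 1, 2 → 2
5: 1, 2 → 2
1: 0
2: 0
6: 0
Total: 3 + 6 + 5 + 2 + 2 + 0 + 0 + 0 = 18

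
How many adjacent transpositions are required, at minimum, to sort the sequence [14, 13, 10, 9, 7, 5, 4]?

21

Minimum adjacent swaps = number of inversions (each swap of adjacent out-of-order elements removes one inversion and no swap can remove more).
Count inversions — for each element, later elements that are smaller:
14: 13, 10, 9, 7, 5, 4 → 6
13: 10, 9, 7, 5, 4 → 5
10: 9, 7, 5, 4 → 4
9: 7, 5, 4 → 3
7: 5, 4 → 2
5: 4 → 1
4: none → 0
Total inversions: 6 + 5 + 4 + 3 + 2 + 1 + 0 = 21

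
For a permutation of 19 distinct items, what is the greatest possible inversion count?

171

The maximum occurs when the array is in strictly decreasing order: every one of the C(19, 2) pairs is inverted.
C(19, 2) = 19·18/2 = 171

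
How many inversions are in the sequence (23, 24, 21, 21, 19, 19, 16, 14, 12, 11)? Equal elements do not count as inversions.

42 inversions

Sweep left to right; for each value list the smaller values that follow it:
23 → 21, 21, 19, 19, 16, 14, 12, 11 → 8
24 → 21, 21, 19, 19, 16, 14, 12, 11 → 8
21 → 19, 19, 16, 14, 12, 11 → 6
21 → 19, 19, 16, 14, 12, 11 → 6
19 → 16, 14, 12, 11 → 4
19 → 16, 14, 12, 11 → 4
16 → 14, 12, 11 → 3
14 → 12, 11 → 2
12 → 11 → 1
11 → none → 0
Sum: 8 + 8 + 6 + 6 + 4 + 4 + 3 + 2 + 1 + 0 = 42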